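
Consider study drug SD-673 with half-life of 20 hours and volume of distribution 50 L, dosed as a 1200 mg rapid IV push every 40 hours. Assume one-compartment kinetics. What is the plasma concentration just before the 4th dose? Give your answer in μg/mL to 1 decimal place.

7.9 μg/mL

f = (1/2)^(τ/t½) = (1/2)^(40/20) ≈ 0.2500.
C₀ = D/Vd = 1200/50 ≈ 24.000 μg/mL.
Before the 4th dose, 3 doses have been given. Superposition: Cmin = C₀·(f + f² + … + f^3).
≈ 24.000 × (0.2500 + 0.0625 + 0.0156) ≈ 24.000 × 0.3281 ≈ 7.874 μg/mL.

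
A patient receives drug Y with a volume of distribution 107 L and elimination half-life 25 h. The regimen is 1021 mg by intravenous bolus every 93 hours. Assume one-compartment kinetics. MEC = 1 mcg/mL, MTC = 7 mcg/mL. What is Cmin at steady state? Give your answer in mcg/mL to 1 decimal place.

0.8 mcg/mL

τ/t½ = 93/25 ≈ 3.72, so fraction remaining f = (1/2)^(93/25) ≈ 0.0759.
Single-dose peak C₀ = D/Vd = 1021/107 ≈ 9.542 mcg/mL.
Steady-state trough Cmin,ss = C₀·f/(1−f) ≈ 9.542 × 0.0759/0.9241 ≈ 0.784 mcg/mL.
Trough 0.8 mcg/mL vs MEC 1 mcg/mL: subtherapeutic.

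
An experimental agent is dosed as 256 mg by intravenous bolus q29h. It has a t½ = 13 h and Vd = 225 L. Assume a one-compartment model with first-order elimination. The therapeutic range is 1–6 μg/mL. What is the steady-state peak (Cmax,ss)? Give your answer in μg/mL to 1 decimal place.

k = ln2/t½ = ln2/13 ≈ 0.053319 h⁻¹; fraction remaining f = e^(−kτ) = e^(−0.053319×29) ≈ 0.2130.
Accumulation ratio R = 1/(1 − f) ≈ 1/0.7870 ≈ 1.2706.
Each bolus raises the concentration by D/Vd = 256/225 ≈ 1.138 μg/mL.
Cmax,ss = C₀/(1 − f) ≈ 1.138/0.7870 ≈ 1.446 μg/mL.
Peak 1.4 μg/mL vs MTC 6 μg/mL: below toxic threshold.

1.4 μg/mL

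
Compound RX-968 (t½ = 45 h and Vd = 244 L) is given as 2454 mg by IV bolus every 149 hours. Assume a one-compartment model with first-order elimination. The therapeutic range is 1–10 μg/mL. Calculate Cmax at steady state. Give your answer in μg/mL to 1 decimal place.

11.2 μg/mL

k = ln2/t½ = ln2/45 ≈ 0.015403 h⁻¹; fraction remaining f = e^(−kτ) = e^(−0.015403×149) ≈ 0.1008.
Accumulation ratio R = 1/(1 − f) ≈ 1/0.8992 ≈ 1.1121.
Single-dose peak C₀ = D/Vd = 2454/244 ≈ 10.057 μg/mL.
Steady-state peak Cmax,ss = C₀·R ≈ 10.057 × 1.1121 ≈ 11.184 μg/mL.
Peak 11.2 μg/mL vs MTC 10 μg/mL: exceeds toxic threshold.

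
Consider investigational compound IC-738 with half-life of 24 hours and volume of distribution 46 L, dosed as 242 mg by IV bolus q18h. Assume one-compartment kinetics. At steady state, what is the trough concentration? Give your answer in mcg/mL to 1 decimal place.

7.7 mcg/mL

Over one 18-h interval, 18/24 ≈ 0.75 half-lives elapse, leaving f ≈ 0.5946 of each dose.
At steady state, accumulation factor R = 1/(1 − e^(−kτ)) ≈ 2.4667.
Single-dose peak C₀ = D/Vd = 242/46 ≈ 5.261 mcg/mL.
Steady-state peak Cmax,ss = C₀·R ≈ 5.261 × 2.4667 ≈ 12.977 mcg/mL.
Steady-state trough Cmin,ss = Cmax,ss·f ≈ 12.977 × 0.5946 ≈ 7.716 mcg/mL.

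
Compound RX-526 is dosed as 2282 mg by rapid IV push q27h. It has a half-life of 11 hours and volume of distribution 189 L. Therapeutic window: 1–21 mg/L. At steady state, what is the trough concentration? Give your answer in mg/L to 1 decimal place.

τ/t½ = 27/11 ≈ 2.4545, so fraction remaining f = (1/2)^(27/11) ≈ 0.1824.
At steady state, accumulation factor R = 1/(1 − e^(−kτ)) ≈ 1.2231.
Single-dose peak C₀ = D/Vd = 2282/189 ≈ 12.074 mg/L.
Steady-state peak Cmax,ss = C₀·R ≈ 12.074 × 1.2231 ≈ 14.768 mg/L.
One interval later, Cmin,ss = Cmax,ss·e^(−kτ) ≈ 14.768 × 0.1824 ≈ 2.694 mg/L.
Trough 2.7 mg/L vs MEC 1 mg/L: adequate.

2.7 mg/L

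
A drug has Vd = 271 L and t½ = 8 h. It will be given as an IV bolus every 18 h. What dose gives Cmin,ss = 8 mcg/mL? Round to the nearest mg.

8145 mg

τ/t½ = 18/8 ≈ 2.25, so f = (1/2)^(18/8) ≈ 0.210224.
Cmin,ss = (D/Vd)·f/(1−f), so D = Cmin,ss·Vd·(1−f)/f.
D = 8 × 271 × (1−f)/f ≈ 8 × 271 × 3.75683 ≈ 8144.81 mg.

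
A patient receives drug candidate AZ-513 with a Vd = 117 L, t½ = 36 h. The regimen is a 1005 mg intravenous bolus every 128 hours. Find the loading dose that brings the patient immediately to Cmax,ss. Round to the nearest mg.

f = (1/2)^(128/36) ≈ 0.085049; accumulation ratio R = 1/(1−f) ≈ 1.09295.
Loading dose to hit Cmax,ss on first dose: D_load = D_maint·R ≈ 1005 × 1.09295 ≈ 1098.41 mg.

1098 mg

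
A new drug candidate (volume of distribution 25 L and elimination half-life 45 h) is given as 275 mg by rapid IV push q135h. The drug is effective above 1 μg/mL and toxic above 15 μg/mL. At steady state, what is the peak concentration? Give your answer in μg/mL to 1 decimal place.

τ = 135 h = 3 half-lives, so f = (1/2)^3 = 0.125.
At steady state, R = 1/(1 − 0.125) = 8/7.
Single-dose peak C₀ = D/Vd = 275/25 = 11 μg/mL.
Steady-state peak Cmax,ss = C₀·R = 11 × 8/7 ≈ 12.571 μg/mL.
Peak 12.6 μg/mL vs MTC 15 μg/mL: below toxic threshold.

12.6 μg/mL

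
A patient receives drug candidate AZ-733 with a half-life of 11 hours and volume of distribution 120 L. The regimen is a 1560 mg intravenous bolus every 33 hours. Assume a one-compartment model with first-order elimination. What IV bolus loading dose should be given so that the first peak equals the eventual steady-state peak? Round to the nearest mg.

f = (1/2)^(33/11) ≈ 0.125000; accumulation ratio R = 1/(1−f) ≈ 1.14286.
Loading dose to hit Cmax,ss on first dose: D_load = D_maint·R ≈ 1560 × 1.14286 ≈ 1782.86 mg.

1783 mg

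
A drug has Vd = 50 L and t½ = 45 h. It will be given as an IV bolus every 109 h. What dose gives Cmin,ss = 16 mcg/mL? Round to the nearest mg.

τ/t½ = 109/45 ≈ 2.4222, so f = (1/2)^(109/45) ≈ 0.186569.
Cmin,ss = (D/Vd)·f/(1−f), so D = Cmin,ss·Vd·(1−f)/f.
D = 16 × 50 × (1−f)/f ≈ 16 × 50 × 4.35995 ≈ 3487.96 mg.

3488 mg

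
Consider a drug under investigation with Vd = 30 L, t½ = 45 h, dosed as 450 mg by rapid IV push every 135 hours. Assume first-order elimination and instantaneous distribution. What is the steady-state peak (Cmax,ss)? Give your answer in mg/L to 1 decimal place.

The dosing interval is 3 half-lives, so f = 2^(−3) = 0.125.
At steady state, R = 1/(1 − 0.125) = 8/7.
Single-dose peak C₀ = D/Vd = 450/30 = 15 mg/L.
Steady-state peak Cmax,ss = C₀·R = 15 × 8/7 ≈ 17.143 mg/L.

17.1 mg/L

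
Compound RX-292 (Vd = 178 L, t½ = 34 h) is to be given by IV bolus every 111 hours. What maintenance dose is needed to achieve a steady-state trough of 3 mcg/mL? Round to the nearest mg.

τ/t½ = 111/34 ≈ 3.2647, so f = (1/2)^(111/34) ≈ 0.104046.
Cmin,ss = (D/Vd)·f/(1−f), so D = Cmin,ss·Vd·(1−f)/f.
D = 3 × 178 × (1−f)/f ≈ 3 × 178 × 8.61113 ≈ 4598.34 mg.

4598 mg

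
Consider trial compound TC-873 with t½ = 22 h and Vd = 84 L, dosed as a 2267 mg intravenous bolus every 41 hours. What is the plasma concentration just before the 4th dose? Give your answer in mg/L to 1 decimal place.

10.0 mg/L

f = (1/2)^(τ/t½) = (1/2)^(41/22) ≈ 0.2748.
C₀ = D/Vd = 2267/84 ≈ 26.988 mg/L.
Before the 4th dose, 3 doses have been given. Superposition: Cmin = C₀·(f + f² + … + f^3).
≈ 26.988 × (0.2748 + 0.0755 + 0.0208) ≈ 26.988 × 0.3711 ≈ 10.015 mg/L.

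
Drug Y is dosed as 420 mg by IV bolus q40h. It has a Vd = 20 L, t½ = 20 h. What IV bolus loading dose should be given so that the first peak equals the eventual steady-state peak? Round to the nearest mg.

f = (1/2)^(40/20) ≈ 0.250000; accumulation ratio R = 1/(1−f) ≈ 1.33333.
Loading dose to hit Cmax,ss on first dose: D_load = D_maint·R ≈ 420 × 1.33333 ≈ 560.00 mg.

560 mg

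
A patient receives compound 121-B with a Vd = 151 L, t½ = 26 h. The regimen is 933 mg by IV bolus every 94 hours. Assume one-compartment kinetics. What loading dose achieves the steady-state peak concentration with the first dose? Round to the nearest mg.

f = (1/2)^(94/26) ≈ 0.081594; accumulation ratio R = 1/(1−f) ≈ 1.08884.
Loading dose to hit Cmax,ss on first dose: D_load = D_maint·R ≈ 933 × 1.08884 ≈ 1015.89 mg.

1016 mg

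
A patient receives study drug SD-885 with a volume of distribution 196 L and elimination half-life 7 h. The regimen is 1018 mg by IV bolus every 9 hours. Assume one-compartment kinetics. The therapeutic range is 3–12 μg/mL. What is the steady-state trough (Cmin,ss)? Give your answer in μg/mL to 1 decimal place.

τ/t½ = 9/7 ≈ 1.2857, so fraction remaining f = (1/2)^(9/7) ≈ 0.4102.
Accumulation ratio R = 1/(1 − f) ≈ 1/0.5898 ≈ 1.6955.
Single-dose peak C₀ = D/Vd = 1018/196 ≈ 5.194 μg/mL.
Steady-state peak Cmax,ss = C₀·R ≈ 5.194 × 1.6955 ≈ 8.806 μg/mL.
One interval later, Cmin,ss = Cmax,ss·e^(−kτ) ≈ 8.806 × 0.4102 ≈ 3.612 μg/mL.
Trough 3.6 μg/mL vs MEC 3 μg/mL: adequate.

3.6 μg/mL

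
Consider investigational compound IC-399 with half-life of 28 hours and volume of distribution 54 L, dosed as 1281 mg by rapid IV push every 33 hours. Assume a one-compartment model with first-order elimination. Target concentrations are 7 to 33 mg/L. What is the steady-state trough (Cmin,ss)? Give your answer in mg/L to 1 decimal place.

k = ln2/t½ = ln2/28 ≈ 0.024755 h⁻¹; fraction remaining f = e^(−kτ) = e^(−0.024755×33) ≈ 0.4418.
Single-dose peak C₀ = D/Vd = 1281/54 ≈ 23.722 mg/L.
Steady-state trough Cmin,ss = C₀·f/(1−f) ≈ 23.722 × 0.4418/0.5582 ≈ 18.775 mg/L.
Trough 18.8 mg/L vs MEC 7 mg/L: adequate.

18.8 mg/L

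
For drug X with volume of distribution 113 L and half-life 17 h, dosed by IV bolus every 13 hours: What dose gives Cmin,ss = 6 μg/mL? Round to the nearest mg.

τ/t½ = 13/17 ≈ 0.76471, so f = (1/2)^(13/17) ≈ 0.588573.
Cmin,ss = (D/Vd)·f/(1−f), so D = Cmin,ss·Vd·(1−f)/f.
D = 6 × 113 × (1−f)/f ≈ 6 × 113 × 0.69902 ≈ 473.94 mg.

474 mg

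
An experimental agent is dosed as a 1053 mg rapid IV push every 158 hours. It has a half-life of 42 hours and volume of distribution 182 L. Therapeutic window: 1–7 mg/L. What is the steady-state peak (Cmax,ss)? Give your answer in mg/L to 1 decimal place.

Over one 158-h interval, 158/42 ≈ 3.7619 half-lives elapse, leaving f ≈ 0.0737 of each dose.
Accumulation ratio R = 1/(1 − f) ≈ 1/0.9263 ≈ 1.0796.
Each bolus raises the concentration by D/Vd = 1053/182 ≈ 5.786 mg/L.
Steady-state peak Cmax,ss = C₀·R ≈ 5.786 × 1.0796 ≈ 6.247 mg/L.
Peak 6.2 mg/L vs MTC 7 mg/L: below toxic threshold.

6.2 mg/L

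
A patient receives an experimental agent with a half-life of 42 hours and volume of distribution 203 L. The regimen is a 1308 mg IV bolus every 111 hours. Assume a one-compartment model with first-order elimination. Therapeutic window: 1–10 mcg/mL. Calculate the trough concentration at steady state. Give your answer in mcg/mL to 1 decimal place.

1.2 mcg/mL

k = ln2/t½ = ln2/42 ≈ 0.016504 h⁻¹; fraction remaining f = e^(−kτ) = e^(−0.016504×111) ≈ 0.1601.
At steady state, accumulation factor R = 1/(1 − e^(−kτ)) ≈ 1.1906.
Single-dose peak C₀ = D/Vd = 1308/203 ≈ 6.443 mcg/mL.
Steady-state peak Cmax,ss = C₀·R ≈ 6.443 × 1.1906 ≈ 7.671 mcg/mL.
One interval later, Cmin,ss = Cmax,ss·e^(−kτ) ≈ 7.671 × 0.1601 ≈ 1.228 mcg/mL.
Trough 1.2 mcg/mL vs MEC 1 mcg/mL: adequate.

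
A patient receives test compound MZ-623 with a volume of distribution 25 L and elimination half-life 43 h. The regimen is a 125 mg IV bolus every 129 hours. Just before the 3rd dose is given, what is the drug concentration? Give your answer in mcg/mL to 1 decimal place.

f = (1/2)^(τ/t½) = (1/2)^(129/43) ≈ 0.1250.
C₀ = D/Vd = 125/25 ≈ 5.000 mcg/mL.
Before the 3rd dose, 2 doses have been given. Superposition: Cmin = C₀·(f + f²).
≈ 5.000 × (0.1250 + 0.0156) ≈ 5.000 × 0.1406 ≈ 0.703 mcg/mL.

0.7 mcg/mL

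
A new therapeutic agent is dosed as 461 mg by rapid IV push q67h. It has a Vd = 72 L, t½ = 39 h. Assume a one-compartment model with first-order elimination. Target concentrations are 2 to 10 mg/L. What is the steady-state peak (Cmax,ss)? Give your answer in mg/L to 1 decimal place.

k = ln2/t½ = ln2/39 ≈ 0.017773 h⁻¹; fraction remaining f = e^(−kτ) = e^(−0.017773×67) ≈ 0.3040.
Accumulation ratio R = 1/(1 − f) ≈ 1/0.6960 ≈ 1.4368.
Single-dose peak C₀ = D/Vd = 461/72 ≈ 6.403 mg/L.
Steady-state peak Cmax,ss = C₀·R ≈ 6.403 × 1.4368 ≈ 9.200 mg/L.
Peak 9.2 mg/L vs MTC 10 mg/L: below toxic threshold.

9.2 mg/L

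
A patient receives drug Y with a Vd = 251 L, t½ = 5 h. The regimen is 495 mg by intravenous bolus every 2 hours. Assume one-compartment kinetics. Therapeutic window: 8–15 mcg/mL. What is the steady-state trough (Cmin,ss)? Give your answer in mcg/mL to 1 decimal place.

k = ln2/t½ = ln2/5 ≈ 0.138629 h⁻¹; fraction remaining f = e^(−kτ) = e^(−0.138629×2) ≈ 0.7579.
At steady state, accumulation factor R = 1/(1 − e^(−kτ)) ≈ 4.1305.
Each bolus raises the concentration by D/Vd = 495/251 ≈ 1.972 mcg/mL.
Steady-state peak Cmax,ss = C₀·R ≈ 1.972 × 4.1305 ≈ 8.145 mcg/mL.
Steady-state trough Cmin,ss = Cmax,ss·f ≈ 8.145 × 0.7579 ≈ 6.173 mcg/mL.
Trough 6.2 mcg/mL vs MEC 8 mcg/mL: subtherapeutic.

6.2 mcg/mL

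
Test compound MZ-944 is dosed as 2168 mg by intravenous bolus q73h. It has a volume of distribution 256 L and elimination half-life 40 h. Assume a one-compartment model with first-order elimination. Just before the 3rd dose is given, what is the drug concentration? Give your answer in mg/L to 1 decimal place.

f = (1/2)^(τ/t½) = (1/2)^(73/40) ≈ 0.2822.
C₀ = D/Vd = 2168/256 ≈ 8.469 mg/L.
Before the 3rd dose, 2 doses have been given. Superposition: Cmin = C₀·(f + f²).
≈ 8.469 × (0.2822 + 0.0796) ≈ 8.469 × 0.3618 ≈ 3.064 mg/L.

3.1 mg/L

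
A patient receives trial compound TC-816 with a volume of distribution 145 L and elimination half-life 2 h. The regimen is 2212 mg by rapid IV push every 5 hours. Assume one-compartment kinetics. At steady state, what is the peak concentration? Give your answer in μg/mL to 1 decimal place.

18.5 μg/mL

Over one 5-h interval, 5/2 ≈ 2.5 half-lives elapse, leaving f ≈ 0.1768 of each dose.
At steady state, accumulation factor R = 1/(1 − e^(−kτ)) ≈ 1.2148.
Single-dose peak C₀ = D/Vd = 2212/145 ≈ 15.255 μg/mL.
Steady-state peak Cmax,ss = C₀·R ≈ 15.255 × 1.2148 ≈ 18.532 μg/mL.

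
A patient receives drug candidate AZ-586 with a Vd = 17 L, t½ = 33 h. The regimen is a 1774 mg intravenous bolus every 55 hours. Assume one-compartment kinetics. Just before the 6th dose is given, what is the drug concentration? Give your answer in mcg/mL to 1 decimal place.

f = (1/2)^(τ/t½) = (1/2)^(55/33) ≈ 0.3150.
C₀ = D/Vd = 1774/17 ≈ 104.353 mcg/mL.
Before the 6th dose, 5 doses have been given. Superposition: Cmin = C₀·(f + f² + … + f^5).
≈ 104.353 × (0.3150 + 0.0992 + 0.0313 + 0.0098 + 0.0031) ≈ 104.353 × 0.4584 ≈ 47.835 mcg/mL.

47.8 mcg/mL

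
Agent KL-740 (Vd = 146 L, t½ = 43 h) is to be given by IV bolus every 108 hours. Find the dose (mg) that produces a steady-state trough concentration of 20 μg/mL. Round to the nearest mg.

τ/t½ = 108/43 ≈ 2.5116, so f = (1/2)^(108/43) ≈ 0.175358.
Cmin,ss = (D/Vd)·f/(1−f), so D = Cmin,ss·Vd·(1−f)/f.
D = 20 × 146 × (1−f)/f ≈ 20 × 146 × 4.70262 ≈ 13731.65 mg.

13732 mg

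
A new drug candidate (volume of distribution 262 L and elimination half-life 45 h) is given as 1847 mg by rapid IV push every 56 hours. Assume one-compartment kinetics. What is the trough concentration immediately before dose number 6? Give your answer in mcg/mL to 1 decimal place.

5.1 mcg/mL

f = (1/2)^(τ/t½) = (1/2)^(56/45) ≈ 0.4221.
C₀ = D/Vd = 1847/262 ≈ 7.050 mcg/mL.
Before the 6th dose, 5 doses have been given. Superposition: Cmin = C₀·(f + f² + … + f^5).
≈ 7.050 × (0.4221 + 0.1782 + 0.0752 + 0.0317 + 0.0134) ≈ 7.050 × 0.7206 ≈ 5.080 mcg/mL.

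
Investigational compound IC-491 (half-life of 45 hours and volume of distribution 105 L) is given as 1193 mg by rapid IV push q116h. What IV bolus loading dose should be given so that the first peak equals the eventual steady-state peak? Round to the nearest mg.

1433 mg

f = (1/2)^(116/45) ≈ 0.167499; accumulation ratio R = 1/(1−f) ≈ 1.20120.
Loading dose to hit Cmax,ss on first dose: D_load = D_maint·R ≈ 1193 × 1.20120 ≈ 1433.03 mg.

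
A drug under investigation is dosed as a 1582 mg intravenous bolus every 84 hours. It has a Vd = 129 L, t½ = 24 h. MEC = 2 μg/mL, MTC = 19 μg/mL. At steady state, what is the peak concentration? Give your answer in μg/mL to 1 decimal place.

13.5 μg/mL

τ/t½ = 84/24 ≈ 3.5, so fraction remaining f = (1/2)^(84/24) ≈ 0.0884.
At steady state, accumulation factor R = 1/(1 − e^(−kτ)) ≈ 1.0970.
Each bolus raises the concentration by D/Vd = 1582/129 ≈ 12.264 μg/mL.
Steady-state peak Cmax,ss = C₀·R ≈ 12.264 × 1.0970 ≈ 13.454 μg/mL.
Peak 13.5 μg/mL vs MTC 19 μg/mL: below toxic threshold.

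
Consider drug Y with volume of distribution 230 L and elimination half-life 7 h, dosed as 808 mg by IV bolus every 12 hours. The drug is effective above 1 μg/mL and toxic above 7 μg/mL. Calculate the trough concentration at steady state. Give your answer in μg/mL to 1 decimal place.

1.5 μg/mL

τ/t½ = 12/7 ≈ 1.7143, so fraction remaining f = (1/2)^(12/7) ≈ 0.3048.
Each bolus raises the concentration by D/Vd = 808/230 ≈ 3.513 μg/mL.
Steady-state trough Cmin,ss = C₀·f/(1−f) ≈ 3.513 × 0.3048/0.6952 ≈ 1.540 μg/mL.
Trough 1.5 μg/mL vs MEC 1 μg/mL: adequate.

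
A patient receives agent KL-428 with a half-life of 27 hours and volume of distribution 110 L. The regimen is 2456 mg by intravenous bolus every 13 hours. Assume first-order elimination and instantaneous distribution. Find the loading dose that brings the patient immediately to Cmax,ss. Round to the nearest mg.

f = (1/2)^(13/27) ≈ 0.716242; accumulation ratio R = 1/(1−f) ≈ 3.52413.
Loading dose to hit Cmax,ss on first dose: D_load = D_maint·R ≈ 2456 × 3.52413 ≈ 8655.26 mg.

8655 mg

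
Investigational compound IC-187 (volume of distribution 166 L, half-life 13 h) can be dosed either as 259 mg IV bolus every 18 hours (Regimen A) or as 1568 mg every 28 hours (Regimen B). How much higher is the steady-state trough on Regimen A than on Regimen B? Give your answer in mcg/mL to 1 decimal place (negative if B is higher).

-1.8 mcg/mL

Regimen A: f = (1/2)^(18/13) ≈ 0.3830; Cmin,ss = (259/166)·f/(1−f) ≈ 0.969 mcg/mL.
Regimen B: f = (1/2)^(28/13) ≈ 0.2247; Cmin,ss = (1568/166)·f/(1−f) ≈ 2.738 mcg/mL.
Difference ≈ 0.969 − 2.738 ≈ -1.769 mcg/mL.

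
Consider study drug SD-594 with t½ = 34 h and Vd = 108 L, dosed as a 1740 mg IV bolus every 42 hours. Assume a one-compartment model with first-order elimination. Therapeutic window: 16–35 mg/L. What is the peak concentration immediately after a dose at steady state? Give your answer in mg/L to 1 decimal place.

28.0 mg/L

τ/t½ = 42/34 ≈ 1.2353, so fraction remaining f = (1/2)^(42/34) ≈ 0.4248.
Accumulation ratio R = 1/(1 − f) ≈ 1/0.5752 ≈ 1.7385.
Single-dose peak C₀ = D/Vd = 1740/108 ≈ 16.111 mg/L.
Steady-state peak Cmax,ss = C₀·R ≈ 16.111 × 1.7385 ≈ 28.009 mg/L.
Peak 28.0 mg/L vs MTC 35 mg/L: below toxic threshold.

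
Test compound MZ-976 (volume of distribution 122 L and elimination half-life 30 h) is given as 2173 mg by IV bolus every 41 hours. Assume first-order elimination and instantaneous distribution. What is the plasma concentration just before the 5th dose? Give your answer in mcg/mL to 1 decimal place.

f = (1/2)^(τ/t½) = (1/2)^(41/30) ≈ 0.3878.
C₀ = D/Vd = 2173/122 ≈ 17.811 mcg/mL.
Before the 5th dose, 4 doses have been given. Superposition: Cmin = C₀·(f + f² + … + f^4).
≈ 17.811 × (0.3878 + 0.1504 + 0.0583 + 0.0226) ≈ 17.811 × 0.6191 ≈ 11.027 mcg/mL.

11.0 mcg/mL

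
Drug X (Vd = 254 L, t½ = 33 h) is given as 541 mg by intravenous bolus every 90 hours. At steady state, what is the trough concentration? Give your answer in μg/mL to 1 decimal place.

0.4 μg/mL

k = ln2/t½ = ln2/33 ≈ 0.021004 h⁻¹; fraction remaining f = e^(−kτ) = e^(−0.021004×90) ≈ 0.1510.
Accumulation ratio R = 1/(1 − f) ≈ 1/0.8490 ≈ 1.1779.
Each bolus raises the concentration by D/Vd = 541/254 ≈ 2.130 μg/mL.
Cmax,ss = C₀/(1 − f) ≈ 2.130/0.8490 ≈ 2.509 μg/mL.
Steady-state trough Cmin,ss = Cmax,ss·f ≈ 2.509 × 0.1510 ≈ 0.379 μg/mL.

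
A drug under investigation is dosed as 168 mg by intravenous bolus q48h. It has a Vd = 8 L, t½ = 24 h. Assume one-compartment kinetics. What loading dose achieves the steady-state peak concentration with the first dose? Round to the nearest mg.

f = (1/2)^(48/24) ≈ 0.250000; accumulation ratio R = 1/(1−f) ≈ 1.33333.
Loading dose to hit Cmax,ss on first dose: D_load = D_maint·R ≈ 168 × 1.33333 ≈ 224.00 mg.

224 mg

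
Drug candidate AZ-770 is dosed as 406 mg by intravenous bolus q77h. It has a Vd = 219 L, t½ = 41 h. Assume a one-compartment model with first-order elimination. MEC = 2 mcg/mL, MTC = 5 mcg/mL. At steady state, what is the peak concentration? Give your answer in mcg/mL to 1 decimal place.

2.5 mcg/mL

k = ln2/t½ = ln2/41 ≈ 0.016906 h⁻¹; fraction remaining f = e^(−kτ) = e^(−0.016906×77) ≈ 0.2721.
At steady state, accumulation factor R = 1/(1 − e^(−kτ)) ≈ 1.3738.
Each bolus raises the concentration by D/Vd = 406/219 ≈ 1.854 mcg/mL.
Steady-state peak Cmax,ss = C₀·R ≈ 1.854 × 1.3738 ≈ 2.547 mcg/mL.
Peak 2.5 mcg/mL vs MTC 5 mcg/mL: below toxic threshold.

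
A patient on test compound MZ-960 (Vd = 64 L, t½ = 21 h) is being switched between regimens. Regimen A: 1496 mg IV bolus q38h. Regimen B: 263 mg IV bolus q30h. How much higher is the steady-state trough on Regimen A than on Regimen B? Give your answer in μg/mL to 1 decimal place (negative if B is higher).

Regimen A: f = (1/2)^(38/21) ≈ 0.2853; Cmin,ss = (1496/64)·f/(1−f) ≈ 9.331 μg/mL.
Regimen B: f = (1/2)^(30/21) ≈ 0.3715; Cmin,ss = (263/64)·f/(1−f) ≈ 2.429 μg/mL.
Difference ≈ 9.331 − 2.429 ≈ 6.902 μg/mL.

6.9 μg/mL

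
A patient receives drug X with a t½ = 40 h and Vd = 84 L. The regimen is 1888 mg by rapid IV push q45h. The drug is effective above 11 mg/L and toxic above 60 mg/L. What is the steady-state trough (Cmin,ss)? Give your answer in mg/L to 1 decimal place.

19.0 mg/L

k = ln2/t½ = ln2/40 ≈ 0.017329 h⁻¹; fraction remaining f = e^(−kτ) = e^(−0.017329×45) ≈ 0.4585.
Accumulation ratio R = 1/(1 − f) ≈ 1/0.5415 ≈ 1.8467.
Single-dose peak C₀ = D/Vd = 1888/84 ≈ 22.476 mg/L.
Cmax,ss = C₀/(1 − f) ≈ 22.476/0.5415 ≈ 41.507 mg/L.
One interval later, Cmin,ss = Cmax,ss·e^(−kτ) ≈ 41.507 × 0.4585 ≈ 19.031 mg/L.
Trough 19.0 mg/L vs MEC 11 mg/L: adequate.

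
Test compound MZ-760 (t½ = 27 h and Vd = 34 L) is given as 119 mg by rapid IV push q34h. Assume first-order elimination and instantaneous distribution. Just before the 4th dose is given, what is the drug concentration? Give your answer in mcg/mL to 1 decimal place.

2.3 mcg/mL

f = (1/2)^(τ/t½) = (1/2)^(34/27) ≈ 0.4178.
C₀ = D/Vd = 119/34 ≈ 3.500 mcg/mL.
Before the 4th dose, 3 doses have been given. Superposition: Cmin = C₀·(f + f² + … + f^3).
≈ 3.500 × (0.4178 + 0.1746 + 0.0729) ≈ 3.500 × 0.6653 ≈ 2.329 mcg/mL.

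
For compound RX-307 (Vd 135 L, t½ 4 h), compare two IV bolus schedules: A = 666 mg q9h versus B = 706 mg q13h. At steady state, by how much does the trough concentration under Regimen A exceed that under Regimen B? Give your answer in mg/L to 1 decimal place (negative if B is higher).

Regimen A: f = (1/2)^(9/4) ≈ 0.2102; Cmin,ss = (666/135)·f/(1−f) ≈ 1.313 mg/L.
Regimen B: f = (1/2)^(13/4) ≈ 0.1051; Cmin,ss = (706/135)·f/(1−f) ≈ 0.614 mg/L.
Difference ≈ 1.313 − 0.614 ≈ 0.699 mg/L.

0.7 mg/L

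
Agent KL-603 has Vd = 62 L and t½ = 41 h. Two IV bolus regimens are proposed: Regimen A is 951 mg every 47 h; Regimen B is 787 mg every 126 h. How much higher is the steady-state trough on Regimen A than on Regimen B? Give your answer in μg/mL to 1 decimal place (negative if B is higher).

Regimen A: f = (1/2)^(47/41) ≈ 0.4518; Cmin,ss = (951/62)·f/(1−f) ≈ 12.641 μg/mL.
Regimen B: f = (1/2)^(126/41) ≈ 0.1188; Cmin,ss = (787/62)·f/(1−f) ≈ 1.711 μg/mL.
Difference ≈ 12.641 − 1.711 ≈ 10.930 μg/mL.

10.9 μg/mL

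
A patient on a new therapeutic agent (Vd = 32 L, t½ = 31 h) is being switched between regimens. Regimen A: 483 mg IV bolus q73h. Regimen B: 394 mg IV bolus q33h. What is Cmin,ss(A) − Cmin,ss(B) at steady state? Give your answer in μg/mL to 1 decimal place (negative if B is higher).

Regimen A: f = (1/2)^(73/31) ≈ 0.1955; Cmin,ss = (483/32)·f/(1−f) ≈ 3.668 μg/mL.
Regimen B: f = (1/2)^(33/31) ≈ 0.4781; Cmin,ss = (394/32)·f/(1−f) ≈ 11.279 μg/mL.
Difference ≈ 3.668 − 11.279 ≈ -7.611 μg/mL.

-7.6 μg/mL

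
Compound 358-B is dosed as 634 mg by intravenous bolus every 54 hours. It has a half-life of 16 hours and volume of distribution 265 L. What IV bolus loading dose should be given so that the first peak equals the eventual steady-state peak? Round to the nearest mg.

702 mg

f = (1/2)^(54/16) ≈ 0.096388; accumulation ratio R = 1/(1−f) ≈ 1.10667.
Loading dose to hit Cmax,ss on first dose: D_load = D_maint·R ≈ 634 × 1.10667 ≈ 701.63 mg.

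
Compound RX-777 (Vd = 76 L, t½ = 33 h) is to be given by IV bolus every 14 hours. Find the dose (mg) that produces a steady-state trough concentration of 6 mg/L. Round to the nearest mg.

156 mg

τ/t½ = 14/33 ≈ 0.42424, so f = (1/2)^(14/33) ≈ 0.745230.
Cmin,ss = (D/Vd)·f/(1−f), so D = Cmin,ss·Vd·(1−f)/f.
D = 6 × 76 × (1−f)/f ≈ 6 × 76 × 0.34187 ≈ 155.89 mg.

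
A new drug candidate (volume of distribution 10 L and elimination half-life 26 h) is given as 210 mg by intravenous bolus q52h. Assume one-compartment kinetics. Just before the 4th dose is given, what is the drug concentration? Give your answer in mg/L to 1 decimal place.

6.9 mg/L

f = (1/2)^(τ/t½) = (1/2)^(52/26) ≈ 0.2500.
C₀ = D/Vd = 210/10 ≈ 21.000 mg/L.
Before the 4th dose, 3 doses have been given. Superposition: Cmin = C₀·(f + f² + … + f^3).
≈ 21.000 × (0.2500 + 0.0625 + 0.0156) ≈ 21.000 × 0.3281 ≈ 6.890 mg/L.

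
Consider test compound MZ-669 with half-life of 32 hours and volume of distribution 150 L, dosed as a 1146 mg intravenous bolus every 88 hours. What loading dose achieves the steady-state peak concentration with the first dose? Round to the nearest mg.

f = (1/2)^(88/32) ≈ 0.148651; accumulation ratio R = 1/(1−f) ≈ 1.17461.
Loading dose to hit Cmax,ss on first dose: D_load = D_maint·R ≈ 1146 × 1.17461 ≈ 1346.10 mg.

1346 mg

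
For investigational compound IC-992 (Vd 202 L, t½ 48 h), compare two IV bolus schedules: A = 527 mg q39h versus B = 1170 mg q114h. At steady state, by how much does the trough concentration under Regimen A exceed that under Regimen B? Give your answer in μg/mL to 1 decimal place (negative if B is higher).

Regimen A: f = (1/2)^(39/48) ≈ 0.5694; Cmin,ss = (527/202)·f/(1−f) ≈ 3.450 μg/mL.
Regimen B: f = (1/2)^(114/48) ≈ 0.1928; Cmin,ss = (1170/202)·f/(1−f) ≈ 1.383 μg/mL.
Difference ≈ 3.450 − 1.383 ≈ 2.067 μg/mL.

2.1 μg/mL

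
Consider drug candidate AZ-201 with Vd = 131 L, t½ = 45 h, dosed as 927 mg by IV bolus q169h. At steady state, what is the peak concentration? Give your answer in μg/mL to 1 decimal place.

Over one 169-h interval, 169/45 ≈ 3.7556 half-lives elapse, leaving f ≈ 0.0740 of each dose.
At steady state, accumulation factor R = 1/(1 − e^(−kτ)) ≈ 1.0799.
Each bolus raises the concentration by D/Vd = 927/131 ≈ 7.076 μg/mL.
Steady-state peak Cmax,ss = C₀·R ≈ 7.076 × 1.0799 ≈ 7.641 μg/mL.

7.6 μg/mL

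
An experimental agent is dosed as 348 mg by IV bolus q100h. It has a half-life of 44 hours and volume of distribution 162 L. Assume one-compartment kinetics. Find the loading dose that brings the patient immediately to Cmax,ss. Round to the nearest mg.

f = (1/2)^(100/44) ≈ 0.206938; accumulation ratio R = 1/(1−f) ≈ 1.26094.
Loading dose to hit Cmax,ss on first dose: D_load = D_maint·R ≈ 348 × 1.26094 ≈ 438.81 mg.

439 mg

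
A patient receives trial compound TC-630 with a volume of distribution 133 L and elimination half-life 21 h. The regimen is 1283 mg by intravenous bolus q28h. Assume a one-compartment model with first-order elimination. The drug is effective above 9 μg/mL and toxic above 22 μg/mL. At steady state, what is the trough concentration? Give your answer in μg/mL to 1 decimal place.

6.3 μg/mL

Over one 28-h interval, 28/21 ≈ 1.3333 half-lives elapse, leaving f ≈ 0.3969 of each dose.
Each bolus raises the concentration by D/Vd = 1283/133 ≈ 9.647 μg/mL.
Steady-state trough Cmin,ss = C₀·f/(1−f) ≈ 9.647 × 0.3969/0.6031 ≈ 6.349 μg/mL.
Trough 6.3 μg/mL vs MEC 9 μg/mL: subtherapeutic.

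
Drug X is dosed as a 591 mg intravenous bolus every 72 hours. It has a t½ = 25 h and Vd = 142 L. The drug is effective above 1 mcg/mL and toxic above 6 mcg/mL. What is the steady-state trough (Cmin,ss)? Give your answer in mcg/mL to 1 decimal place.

0.7 mcg/mL

Over one 72-h interval, 72/25 ≈ 2.88 half-lives elapse, leaving f ≈ 0.1358 of each dose.
Single-dose peak C₀ = D/Vd = 591/142 ≈ 4.162 mcg/mL.
Steady-state trough Cmin,ss = C₀·f/(1−f) ≈ 4.162 × 0.1358/0.8642 ≈ 0.654 mcg/mL.
Trough 0.7 mcg/mL vs MEC 1 mcg/mL: subtherapeutic.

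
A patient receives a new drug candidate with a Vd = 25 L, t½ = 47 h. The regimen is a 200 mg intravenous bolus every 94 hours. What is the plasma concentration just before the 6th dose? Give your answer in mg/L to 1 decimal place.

f = (1/2)^(τ/t½) = (1/2)^(94/47) ≈ 0.2500.
C₀ = D/Vd = 200/25 ≈ 8.000 mg/L.
Before the 6th dose, 5 doses have been given. Superposition: Cmin = C₀·(f + f² + … + f^5).
≈ 8.000 × (0.2500 + 0.0625 + 0.0156 + 0.0039 + 0.0010) ≈ 8.000 × 0.3330 ≈ 2.664 mg/L.

2.7 mg/L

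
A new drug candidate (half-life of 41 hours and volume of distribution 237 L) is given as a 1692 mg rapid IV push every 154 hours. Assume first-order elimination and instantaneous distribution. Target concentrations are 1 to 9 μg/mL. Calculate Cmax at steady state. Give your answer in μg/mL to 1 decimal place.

7.7 μg/mL

Over one 154-h interval, 154/41 ≈ 3.7561 half-lives elapse, leaving f ≈ 0.0740 of each dose.
Accumulation ratio R = 1/(1 − f) ≈ 1/0.9260 ≈ 1.0799.
Each bolus raises the concentration by D/Vd = 1692/237 ≈ 7.139 μg/mL.
Steady-state peak Cmax,ss = C₀·R ≈ 7.139 × 1.0799 ≈ 7.709 μg/mL.
Peak 7.7 μg/mL vs MTC 9 μg/mL: below toxic threshold.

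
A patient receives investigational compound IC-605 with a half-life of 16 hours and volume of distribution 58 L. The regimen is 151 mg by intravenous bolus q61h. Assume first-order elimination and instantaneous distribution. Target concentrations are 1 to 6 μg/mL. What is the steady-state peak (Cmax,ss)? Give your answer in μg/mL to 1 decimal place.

k = ln2/t½ = ln2/16 ≈ 0.043322 h⁻¹; fraction remaining f = e^(−kτ) = e^(−0.043322×61) ≈ 0.0712.
At steady state, accumulation factor R = 1/(1 − e^(−kτ)) ≈ 1.0767.
Single-dose peak C₀ = D/Vd = 151/58 ≈ 2.603 μg/mL.
Steady-state peak Cmax,ss = C₀·R ≈ 2.603 × 1.0767 ≈ 2.803 μg/mL.
Peak 2.8 μg/mL vs MTC 6 μg/mL: below toxic threshold.

2.8 μg/mL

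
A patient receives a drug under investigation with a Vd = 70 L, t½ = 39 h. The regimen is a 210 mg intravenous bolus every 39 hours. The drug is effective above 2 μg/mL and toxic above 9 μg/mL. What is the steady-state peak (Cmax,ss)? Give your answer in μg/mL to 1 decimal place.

6.0 μg/mL

The dosing interval is 1 half-life, so f = 2^(−1) = 0.5.
Accumulation ratio R = 1/(1 − f) = 1/0.5 = 2/1.
Single-dose peak C₀ = D/Vd = 210/70 = 3 μg/mL.
Steady-state peak Cmax,ss = C₀·R = 3 × 2/1 ≈ 6.000 μg/mL.
Peak 6.0 μg/mL vs MTC 9 μg/mL: below toxic threshold.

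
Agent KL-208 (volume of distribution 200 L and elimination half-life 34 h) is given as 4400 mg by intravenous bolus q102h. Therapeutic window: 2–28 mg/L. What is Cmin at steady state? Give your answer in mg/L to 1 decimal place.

3.1 mg/L

τ = 102 h = 3 half-lives, so f = (1/2)^3 = 0.125.
At steady state, R = 1/(1 − 0.125) = 8/7.
Single-dose peak C₀ = D/Vd = 4400/200 = 22 mg/L.
Steady-state peak Cmax,ss = C₀·R = 22 × 8/7 ≈ 25.143 mg/L.
Steady-state trough Cmin,ss = Cmax,ss·f ≈ 25.143 × 0.125 ≈ 3.143 mg/L.
Trough 3.1 mg/L vs MEC 2 mg/L: adequate.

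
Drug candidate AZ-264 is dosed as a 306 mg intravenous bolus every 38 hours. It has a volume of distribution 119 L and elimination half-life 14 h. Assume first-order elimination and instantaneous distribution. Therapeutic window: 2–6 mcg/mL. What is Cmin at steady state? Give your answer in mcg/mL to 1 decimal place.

0.5 mcg/mL

τ/t½ = 38/14 ≈ 2.7143, so fraction remaining f = (1/2)^(38/14) ≈ 0.1524.
Single-dose peak C₀ = D/Vd = 306/119 ≈ 2.571 mcg/mL.
Steady-state trough Cmin,ss = C₀·f/(1−f) ≈ 2.571 × 0.1524/0.8476 ≈ 0.462 mcg/mL.
Trough 0.5 mcg/mL vs MEC 2 mcg/mL: subtherapeutic.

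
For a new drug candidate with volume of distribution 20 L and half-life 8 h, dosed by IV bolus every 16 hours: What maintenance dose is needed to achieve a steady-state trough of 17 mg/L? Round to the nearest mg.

τ/t½ = 16/8 ≈ 2, so f = (1/2)^(16/8) ≈ 0.250000.
Cmin,ss = (D/Vd)·f/(1−f), so D = Cmin,ss·Vd·(1−f)/f.
D = 17 × 20 × (1−f)/f ≈ 17 × 20 × 3.00000 ≈ 1020.00 mg.

1020 mg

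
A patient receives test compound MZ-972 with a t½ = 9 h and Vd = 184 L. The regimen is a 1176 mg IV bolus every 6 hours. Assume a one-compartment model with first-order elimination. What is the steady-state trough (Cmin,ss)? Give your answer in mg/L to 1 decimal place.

τ/t½ = 6/9 ≈ 0.66667, so fraction remaining f = (1/2)^(6/9) ≈ 0.6300.
At steady state, accumulation factor R = 1/(1 − e^(−kτ)) ≈ 2.7027.
Each bolus raises the concentration by D/Vd = 1176/184 ≈ 6.391 mg/L.
Cmax,ss = C₀/(1 − f) ≈ 6.391/0.3700 ≈ 17.273 mg/L.
One interval later, Cmin,ss = Cmax,ss·e^(−kτ) ≈ 17.273 × 0.6300 ≈ 10.882 mg/L.

10.9 mg/L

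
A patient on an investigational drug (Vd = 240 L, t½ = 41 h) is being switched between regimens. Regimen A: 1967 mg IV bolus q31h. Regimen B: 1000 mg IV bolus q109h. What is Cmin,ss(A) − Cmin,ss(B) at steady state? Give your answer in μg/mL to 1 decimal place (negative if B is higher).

Regimen A: f = (1/2)^(31/41) ≈ 0.5921; Cmin,ss = (1967/240)·f/(1−f) ≈ 11.897 μg/mL.
Regimen B: f = (1/2)^(109/41) ≈ 0.1584; Cmin,ss = (1000/240)·f/(1−f) ≈ 0.784 μg/mL.
Difference ≈ 11.897 − 0.784 ≈ 11.113 μg/mL.

11.1 μg/mL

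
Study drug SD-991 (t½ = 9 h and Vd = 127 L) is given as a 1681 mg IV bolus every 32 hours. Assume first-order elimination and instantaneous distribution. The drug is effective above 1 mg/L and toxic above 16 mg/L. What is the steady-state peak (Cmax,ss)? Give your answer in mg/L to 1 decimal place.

14.5 mg/L

Over one 32-h interval, 32/9 ≈ 3.5556 half-lives elapse, leaving f ≈ 0.0850 of each dose.
At steady state, accumulation factor R = 1/(1 − e^(−kτ)) ≈ 1.0929.
Each bolus raises the concentration by D/Vd = 1681/127 ≈ 13.236 mg/L.
Cmax,ss = C₀/(1 − f) ≈ 13.236/0.9150 ≈ 14.466 mg/L.
Peak 14.5 mg/L vs MTC 16 mg/L: below toxic threshold.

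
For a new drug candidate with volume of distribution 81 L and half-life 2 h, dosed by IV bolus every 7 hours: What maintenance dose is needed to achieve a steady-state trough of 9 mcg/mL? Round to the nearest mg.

τ/t½ = 7/2 ≈ 3.5, so f = (1/2)^(7/2) ≈ 0.088388.
Cmin,ss = (D/Vd)·f/(1−f), so D = Cmin,ss·Vd·(1−f)/f.
D = 9 × 81 × (1−f)/f ≈ 9 × 81 × 10.31375 ≈ 7518.72 mg.

7519 mg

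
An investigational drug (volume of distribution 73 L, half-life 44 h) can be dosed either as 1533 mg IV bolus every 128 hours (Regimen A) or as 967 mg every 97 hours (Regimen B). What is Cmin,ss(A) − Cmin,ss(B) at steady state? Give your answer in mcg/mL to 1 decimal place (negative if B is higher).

-0.4 mcg/mL

Regimen A: f = (1/2)^(128/44) ≈ 0.1331; Cmin,ss = (1533/73)·f/(1−f) ≈ 3.224 mcg/mL.
Regimen B: f = (1/2)^(97/44) ≈ 0.2170; Cmin,ss = (967/73)·f/(1−f) ≈ 3.671 mcg/mL.
Difference ≈ 3.224 − 3.671 ≈ -0.447 mcg/mL.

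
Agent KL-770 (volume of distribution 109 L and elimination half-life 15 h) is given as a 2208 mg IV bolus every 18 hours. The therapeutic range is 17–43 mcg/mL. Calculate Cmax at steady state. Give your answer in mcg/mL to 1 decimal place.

k = ln2/t½ = ln2/15 ≈ 0.046210 h⁻¹; fraction remaining f = e^(−kτ) = e^(−0.046210×18) ≈ 0.4353.
Accumulation ratio R = 1/(1 − f) ≈ 1/0.5647 ≈ 1.7709.
Each bolus raises the concentration by D/Vd = 2208/109 ≈ 20.257 mcg/mL.
Steady-state peak Cmax,ss = C₀·R ≈ 20.257 × 1.7709 ≈ 35.873 mcg/mL.
Peak 35.9 mcg/mL vs MTC 43 mcg/mL: below toxic threshold.

35.9 mcg/mL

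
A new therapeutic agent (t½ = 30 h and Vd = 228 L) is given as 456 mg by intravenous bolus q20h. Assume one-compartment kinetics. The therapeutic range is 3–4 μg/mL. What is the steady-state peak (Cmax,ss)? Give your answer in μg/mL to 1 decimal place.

Over one 20-h interval, 20/30 ≈ 0.66667 half-lives elapse, leaving f ≈ 0.6300 of each dose.
Accumulation ratio R = 1/(1 − f) ≈ 1/0.3700 ≈ 2.7027.
Each bolus raises the concentration by D/Vd = 456/228 ≈ 2.000 μg/mL.
Steady-state peak Cmax,ss = C₀·R ≈ 2.000 × 2.7027 ≈ 5.405 μg/mL.
Peak 5.4 μg/mL vs MTC 4 μg/mL: exceeds toxic threshold.

5.4 μg/mL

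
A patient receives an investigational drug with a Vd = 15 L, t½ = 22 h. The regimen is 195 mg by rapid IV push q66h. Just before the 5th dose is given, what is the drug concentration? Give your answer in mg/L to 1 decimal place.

1.9 mg/L

f = (1/2)^(τ/t½) = (1/2)^(66/22) ≈ 0.1250.
C₀ = D/Vd = 195/15 ≈ 13.000 mg/L.
Before the 5th dose, 4 doses have been given. Superposition: Cmin = C₀·(f + f² + … + f^4).
≈ 13.000 × (0.1250 + 0.0156 + 0.0020 + 0.0002) ≈ 13.000 × 0.1428 ≈ 1.856 mg/L.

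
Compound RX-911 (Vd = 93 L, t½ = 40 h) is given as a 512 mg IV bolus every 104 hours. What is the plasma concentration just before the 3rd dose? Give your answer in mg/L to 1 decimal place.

1.1 mg/L

f = (1/2)^(τ/t½) = (1/2)^(104/40) ≈ 0.1649.
C₀ = D/Vd = 512/93 ≈ 5.505 mg/L.
Before the 3rd dose, 2 doses have been given. Superposition: Cmin = C₀·(f + f²).
≈ 5.505 × (0.1649 + 0.0272) ≈ 5.505 × 0.1921 ≈ 1.058 mg/L.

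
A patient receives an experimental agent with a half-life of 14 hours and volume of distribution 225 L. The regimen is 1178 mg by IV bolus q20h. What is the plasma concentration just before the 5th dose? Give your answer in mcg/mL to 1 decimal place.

f = (1/2)^(τ/t½) = (1/2)^(20/14) ≈ 0.3715.
C₀ = D/Vd = 1178/225 ≈ 5.236 mcg/mL.
Before the 5th dose, 4 doses have been given. Superposition: Cmin = C₀·(f + f² + … + f^4).
≈ 5.236 × (0.3715 + 0.1380 + 0.0513 + 0.0190) ≈ 5.236 × 0.5798 ≈ 3.036 mcg/mL.

3.0 mcg/mL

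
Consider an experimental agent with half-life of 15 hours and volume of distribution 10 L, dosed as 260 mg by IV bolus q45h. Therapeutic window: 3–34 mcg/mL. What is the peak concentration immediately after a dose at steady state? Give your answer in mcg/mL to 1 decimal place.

29.7 mcg/mL

The dosing interval is 3 half-lives, so f = 2^(−3) = 0.125.
Accumulation ratio R = 1/(1 − f) = 1/0.875 = 8/7.
Single-dose peak C₀ = D/Vd = 260/10 = 26 mcg/mL.
Steady-state peak Cmax,ss = C₀·R = 26 × 8/7 ≈ 29.714 mcg/mL.
Peak 29.7 mcg/mL vs MTC 34 mcg/mL: below toxic threshold.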